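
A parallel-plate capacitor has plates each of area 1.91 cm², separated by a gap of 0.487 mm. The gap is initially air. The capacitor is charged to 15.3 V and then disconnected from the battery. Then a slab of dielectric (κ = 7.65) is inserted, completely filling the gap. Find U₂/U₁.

U₂/U₁ ≈ 0.131

Isolated ⇒ Q is held fixed.
C₂ = 7.65 C₁ and U = Q²/(2C), so U₂/U₁ = C₁/C₂ = 0.131.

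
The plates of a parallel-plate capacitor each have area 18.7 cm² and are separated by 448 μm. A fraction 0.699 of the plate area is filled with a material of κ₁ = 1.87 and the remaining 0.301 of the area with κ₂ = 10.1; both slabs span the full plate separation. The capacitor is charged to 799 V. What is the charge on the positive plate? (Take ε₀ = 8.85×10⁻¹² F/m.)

A = 18.7 cm² = 1.87×10⁻³ m².
Side-by-side slabs ⇒ two capacitors in parallel, each spanning the full gap.
C₁ = κ₁ε₀A₁/d = 1.87 × 8.85×10⁻¹² × 1.31×10⁻³ / 4.48×10⁻⁴ = 4.83×10⁻¹¹ F.
C₂ = κ₂ε₀A₂/d = 10.1 × 8.85×10⁻¹² × 5.63×10⁻⁴ / 4.48×10⁻⁴ = 1.12×10⁻¹⁰ F.
C = C₁ + C₂ = 1.61×10⁻¹⁰ F.
Q = CV = 1.61×10⁻¹⁰ × 799 = 1.28×10⁻⁷ C.

Q ≈ 128 nC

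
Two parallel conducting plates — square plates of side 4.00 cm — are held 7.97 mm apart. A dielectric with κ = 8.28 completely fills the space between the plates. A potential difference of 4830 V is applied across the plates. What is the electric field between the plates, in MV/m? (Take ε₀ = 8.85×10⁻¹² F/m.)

E = V/d = 4830 / 7.97×10⁻³ = 6.06×10⁵ V/m.

0.606 MV/m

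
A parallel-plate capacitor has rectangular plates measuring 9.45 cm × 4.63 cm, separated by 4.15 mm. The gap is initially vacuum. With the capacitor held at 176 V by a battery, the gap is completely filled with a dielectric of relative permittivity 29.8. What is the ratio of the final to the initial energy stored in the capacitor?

29.8

Battery connected ⇒ V is held fixed.
C₂ = 29.8 C₁ and U = ½CV², so U₂/U₁ = C₂/C₁ = 29.8.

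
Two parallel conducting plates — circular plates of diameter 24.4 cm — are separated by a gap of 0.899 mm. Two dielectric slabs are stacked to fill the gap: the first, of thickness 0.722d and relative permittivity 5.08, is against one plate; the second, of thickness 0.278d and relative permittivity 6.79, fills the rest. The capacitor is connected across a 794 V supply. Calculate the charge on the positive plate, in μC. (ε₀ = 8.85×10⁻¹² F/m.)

2.00 μC

A = π(24.4/2 cm)² = 4.68×10⁻² m².
Stacked slabs ⇒ two capacitors in series, each with the full plate area.
C₁ = κ₁ε₀A/d₁ = 5.08 × 8.85×10⁻¹² × 4.68×10⁻² / 6.49×10⁻⁴ = 3.24×10⁻⁹ F.
C₂ = κ₂ε₀A/d₂ = 6.79 × 8.85×10⁻¹² × 4.68×10⁻² / 2.50×10⁻⁴ = 1.12×10⁻⁸ F.
C = (1/C₁ + 1/C₂)⁻¹ = 2.51×10⁻⁹ F.
Q = CV = 2.51×10⁻⁹ × 794 = 2.00×10⁻⁶ C.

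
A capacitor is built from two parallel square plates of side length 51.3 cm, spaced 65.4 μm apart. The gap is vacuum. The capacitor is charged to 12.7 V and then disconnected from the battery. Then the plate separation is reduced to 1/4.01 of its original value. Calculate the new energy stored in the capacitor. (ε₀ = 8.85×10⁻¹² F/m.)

A = (51.3 cm)² = 0.263 m².
Initially C₁ = ε₀A/d = 8.85×10⁻¹² × 0.263 / 6.54×10⁻⁵ = 3.56×10⁻⁸ F.
U₁ = 2.87×10⁻⁶ J.
Isolated ⇒ Q is held fixed. C₂ = 4.01 C₁ and U = Q²/(2C), so U₂/U₁ = C₁/C₂ = 0.249.
U₂ = 0.249 × 2.87×10⁻⁶ = 7.16×10⁻⁷ J.

0.716 μJ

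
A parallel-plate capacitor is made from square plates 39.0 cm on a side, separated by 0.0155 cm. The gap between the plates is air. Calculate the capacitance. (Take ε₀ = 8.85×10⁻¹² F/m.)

8.68 nF

A = (39.0 cm)² = 0.152 m².
C = ε₀A/d = 8.85×10⁻¹² × 0.152 / 1.55×10⁻⁴ = 8.68×10⁻⁹ F.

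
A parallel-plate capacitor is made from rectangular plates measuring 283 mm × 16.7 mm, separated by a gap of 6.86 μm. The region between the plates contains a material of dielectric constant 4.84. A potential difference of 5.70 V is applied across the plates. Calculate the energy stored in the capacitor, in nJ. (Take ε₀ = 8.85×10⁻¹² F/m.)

479 nJ

A = 283 × 16.7 mm² = 4.73×10⁻³ m².
C = κε₀A/d = 4.84 × 8.85×10⁻¹² × 4.73×10⁻³ / 6.86×10⁻⁶ = 2.95×10⁻⁸ F.
U = ½CV² = ½ × 2.95×10⁻⁸ × (5.70)² = 4.79×10⁻⁷ J.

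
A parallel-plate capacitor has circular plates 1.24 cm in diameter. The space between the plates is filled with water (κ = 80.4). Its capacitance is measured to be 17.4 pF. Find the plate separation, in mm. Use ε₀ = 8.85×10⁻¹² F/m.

d ≈ 4.94 mm

A = π(1.24/2 cm)² = 1.21×10⁻⁴ m².
d = κε₀A/C = 80.4 × 8.85×10⁻¹² × 1.21×10⁻⁴ / 1.74×10⁻¹¹ = 4.94×10⁻³ m.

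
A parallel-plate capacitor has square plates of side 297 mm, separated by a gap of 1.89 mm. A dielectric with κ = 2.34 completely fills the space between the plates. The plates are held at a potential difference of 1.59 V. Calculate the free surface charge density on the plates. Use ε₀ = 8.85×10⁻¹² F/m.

A = (297 mm)² = 8.82×10⁻² m².
C = κε₀A/d = 2.34 × 8.85×10⁻¹² × 8.82×10⁻² / 1.89×10⁻³ = 9.67×10⁻¹⁰ F.
σ = Q/A = CV/A = 9.67×10⁻¹⁰ × 1.59 / 8.82×10⁻² = 1.74×10⁻⁸ C/m².

17.4 nC/m²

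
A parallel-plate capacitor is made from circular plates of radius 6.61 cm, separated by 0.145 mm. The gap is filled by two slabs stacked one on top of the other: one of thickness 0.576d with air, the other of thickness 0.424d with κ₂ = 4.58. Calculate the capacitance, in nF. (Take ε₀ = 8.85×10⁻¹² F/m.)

A = π(6.61 cm)² = 1.37×10⁻² m².
Stacked slabs ⇒ two capacitors in series, each with the full plate area.
C₁ = κ₁ε₀A/d₁ = 1.00 × 8.85×10⁻¹² × 1.37×10⁻² / 8.35×10⁻⁵ = 1.45×10⁻⁹ F.
C₂ = κ₂ε₀A/d₂ = 4.58 × 8.85×10⁻¹² × 1.37×10⁻² / 6.15×10⁻⁵ = 9.05×10⁻⁹ F.
C = (1/C₁ + 1/C₂)⁻¹ = 1.25×10⁻⁹ F.

C ≈ 1.25 nF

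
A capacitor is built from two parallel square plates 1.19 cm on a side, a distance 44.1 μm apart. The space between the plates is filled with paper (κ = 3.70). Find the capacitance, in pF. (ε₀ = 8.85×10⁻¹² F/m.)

105 pF

A = (1.19 cm)² = 1.42×10⁻⁴ m².
C = κε₀A/d = 3.70 × 8.85×10⁻¹² × 1.42×10⁻⁴ / 4.41×10⁻⁵ = 1.05×10⁻¹⁰ F.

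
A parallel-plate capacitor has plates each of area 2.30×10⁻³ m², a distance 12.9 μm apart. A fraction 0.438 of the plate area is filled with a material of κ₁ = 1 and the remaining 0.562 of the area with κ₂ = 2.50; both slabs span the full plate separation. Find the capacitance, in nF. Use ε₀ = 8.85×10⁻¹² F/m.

C ≈ 2.91 nF

Side-by-side slabs ⇒ two capacitors in parallel, each spanning the full gap.
C₁ = κ₁ε₀A₁/d = 1.00 × 8.85×10⁻¹² × 1.01×10⁻³ / 1.29×10⁻⁵ = 6.91×10⁻¹⁰ F.
C₂ = κ₂ε₀A₂/d = 2.50 × 8.85×10⁻¹² × 1.29×10⁻³ / 1.29×10⁻⁵ = 2.22×10⁻⁹ F.
C = C₁ + C₂ = 2.91×10⁻⁹ F.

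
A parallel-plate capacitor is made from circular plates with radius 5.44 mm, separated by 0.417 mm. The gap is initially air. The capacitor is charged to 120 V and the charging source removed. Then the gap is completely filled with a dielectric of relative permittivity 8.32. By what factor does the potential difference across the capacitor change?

0.120

Isolated ⇒ Q is held fixed.
C₂ = 8.32 C₁ and V = Q/C, so V₂/V₁ = C₁/C₂ = 0.120.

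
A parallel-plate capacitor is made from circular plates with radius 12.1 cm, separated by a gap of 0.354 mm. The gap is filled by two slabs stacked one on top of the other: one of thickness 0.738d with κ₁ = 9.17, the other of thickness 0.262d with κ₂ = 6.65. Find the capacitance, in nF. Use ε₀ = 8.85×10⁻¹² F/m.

C ≈ 9.59 nF

A = π(12.1 cm)² = 4.60×10⁻² m².
Stacked slabs ⇒ two capacitors in series, each with the full plate area.
C₁ = κ₁ε₀A/d₁ = 9.17 × 8.85×10⁻¹² × 4.60×10⁻² / 2.61×10⁻⁴ = 1.43×10⁻⁸ F.
C₂ = κ₂ε₀A/d₂ = 6.65 × 8.85×10⁻¹² × 4.60×10⁻² / 9.27×10⁻⁵ = 2.92×10⁻⁸ F.
C = (1/C₁ + 1/C₂)⁻¹ = 9.59×10⁻⁹ F.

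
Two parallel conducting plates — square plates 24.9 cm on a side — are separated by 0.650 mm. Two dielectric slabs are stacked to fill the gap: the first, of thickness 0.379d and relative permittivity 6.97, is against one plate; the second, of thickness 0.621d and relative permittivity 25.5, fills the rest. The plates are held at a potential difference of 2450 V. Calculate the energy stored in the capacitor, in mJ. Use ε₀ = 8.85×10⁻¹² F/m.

U ≈ 32.2 mJ

A = (24.9 cm)² = 6.20×10⁻² m².
Stacked slabs ⇒ two capacitors in series, each with the full plate area.
C₁ = κ₁ε₀A/d₁ = 6.97 × 8.85×10⁻¹² × 6.20×10⁻² / 2.46×10⁻⁴ = 1.55×10⁻⁸ F.
C₂ = κ₂ε₀A/d₂ = 25.5 × 8.85×10⁻¹² × 6.20×10⁻² / 4.04×10⁻⁴ = 3.47×10⁻⁸ F.
C = (1/C₁ + 1/C₂)⁻¹ = 1.07×10⁻⁸ F.
U = ½CV² = ½ × 1.07×10⁻⁸ × (2450)² = 3.22×10⁻² J.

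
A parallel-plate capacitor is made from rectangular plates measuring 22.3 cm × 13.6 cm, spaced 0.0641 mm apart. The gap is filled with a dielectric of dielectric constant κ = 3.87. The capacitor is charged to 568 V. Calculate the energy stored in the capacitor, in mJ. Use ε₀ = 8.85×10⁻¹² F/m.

A = 22.3 × 13.6 cm² = 3.03×10⁻² m².
C = κε₀A/d = 3.87 × 8.85×10⁻¹² × 3.03×10⁻² / 6.41×10⁻⁵ = 1.62×10⁻⁸ F.
U = ½CV² = ½ × 1.62×10⁻⁸ × (568)² = 2.61×10⁻³ J.

2.61 mJ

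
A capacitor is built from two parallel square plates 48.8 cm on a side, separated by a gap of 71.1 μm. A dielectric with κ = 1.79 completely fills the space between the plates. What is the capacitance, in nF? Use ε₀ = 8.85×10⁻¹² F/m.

A = (48.8 cm)² = 0.238 m².
C = κε₀A/d = 1.79 × 8.85×10⁻¹² × 0.238 / 7.11×10⁻⁵ = 5.31×10⁻⁸ F.

53.1 nF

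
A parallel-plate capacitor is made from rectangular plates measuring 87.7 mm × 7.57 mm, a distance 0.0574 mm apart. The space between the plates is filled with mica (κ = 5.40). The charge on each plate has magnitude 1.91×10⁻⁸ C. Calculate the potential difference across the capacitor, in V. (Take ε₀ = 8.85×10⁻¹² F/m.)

A = 87.7 × 7.57 mm² = 6.64×10⁻⁴ m².
C = κε₀A/d = 5.40 × 8.85×10⁻¹² × 6.64×10⁻⁴ / 5.74×10⁻⁵ = 5.53×10⁻¹⁰ F.
V = Q/C = 1.91×10⁻⁸ / 5.53×10⁻¹⁰ = 34.6 V.

34.6 V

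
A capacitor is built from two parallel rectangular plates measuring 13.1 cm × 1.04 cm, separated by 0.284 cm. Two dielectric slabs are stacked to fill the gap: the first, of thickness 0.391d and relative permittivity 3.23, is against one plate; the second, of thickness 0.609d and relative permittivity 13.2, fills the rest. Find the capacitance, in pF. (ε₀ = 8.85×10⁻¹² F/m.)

A = 13.1 × 1.04 cm² = 1.36×10⁻³ m².
Stacked slabs ⇒ two capacitors in series, each with the full plate area.
C₁ = κ₁ε₀A/d₁ = 3.23 × 8.85×10⁻¹² × 1.36×10⁻³ / 1.11×10⁻³ = 3.51×10⁻¹¹ F.
C₂ = κ₂ε₀A/d₂ = 13.2 × 8.85×10⁻¹² × 1.36×10⁻³ / 1.73×10⁻³ = 9.20×10⁻¹¹ F.
C = (1/C₁ + 1/C₂)⁻¹ = 2.54×10⁻¹¹ F.

C ≈ 25.4 pF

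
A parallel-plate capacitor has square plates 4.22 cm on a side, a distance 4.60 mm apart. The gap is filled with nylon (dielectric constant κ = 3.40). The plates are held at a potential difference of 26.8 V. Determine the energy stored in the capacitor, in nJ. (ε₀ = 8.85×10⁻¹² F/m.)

4.18 nJ

A = (4.22 cm)² = 1.78×10⁻³ m².
C = κε₀A/d = 3.40 × 8.85×10⁻¹² × 1.78×10⁻³ / 4.60×10⁻³ = 1.16×10⁻¹¹ F.
U = ½CV² = ½ × 1.16×10⁻¹¹ × (26.8)² = 4.18×10⁻⁹ J.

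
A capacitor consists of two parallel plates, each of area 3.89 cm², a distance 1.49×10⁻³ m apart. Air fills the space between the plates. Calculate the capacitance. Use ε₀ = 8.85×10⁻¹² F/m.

A = 3.89 cm² = 3.89×10⁻⁴ m².
C = ε₀A/d = 8.85×10⁻¹² × 3.89×10⁻⁴ / 1.49×10⁻³ = 2.31×10⁻¹² F.

C ≈ 2.31 pF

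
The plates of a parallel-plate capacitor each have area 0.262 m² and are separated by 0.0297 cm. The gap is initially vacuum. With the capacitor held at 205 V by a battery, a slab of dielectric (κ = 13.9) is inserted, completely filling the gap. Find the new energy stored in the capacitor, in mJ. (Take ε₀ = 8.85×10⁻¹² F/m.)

Initially C₁ = ε₀A/d = 8.85×10⁻¹² × 0.262 / 2.97×10⁻⁴ = 7.81×10⁻⁹ F.
U₁ = 1.64×10⁻⁴ J.
Battery connected ⇒ V is held fixed. C₂ = 13.9 C₁ and U = ½CV², so U₂/U₁ = C₂/C₁ = 13.9.
U₂ = 13.9 × 1.64×10⁻⁴ = 2.28×10⁻³ J.

2.28 mJ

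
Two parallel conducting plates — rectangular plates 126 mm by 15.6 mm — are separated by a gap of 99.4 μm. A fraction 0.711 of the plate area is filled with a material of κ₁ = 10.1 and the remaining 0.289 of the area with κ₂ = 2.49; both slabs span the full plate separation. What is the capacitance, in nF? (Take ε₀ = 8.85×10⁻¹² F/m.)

A = 126 × 15.6 mm² = 1.97×10⁻³ m².
Side-by-side slabs ⇒ two capacitors in parallel, each spanning the full gap.
C₁ = κ₁ε₀A₁/d = 10.1 × 8.85×10⁻¹² × 1.40×10⁻³ / 9.94×10⁻⁵ = 1.26×10⁻⁹ F.
C₂ = κ₂ε₀A₂/d = 2.49 × 8.85×10⁻¹² × 5.68×10⁻⁴ / 9.94×10⁻⁵ = 1.26×10⁻¹⁰ F.
C = C₁ + C₂ = 1.38×10⁻⁹ F.

C ≈ 1.38 nF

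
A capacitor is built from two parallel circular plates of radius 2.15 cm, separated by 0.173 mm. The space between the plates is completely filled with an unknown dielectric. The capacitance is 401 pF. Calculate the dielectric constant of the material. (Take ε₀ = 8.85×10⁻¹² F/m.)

A = π(2.15 cm)² = 1.45×10⁻³ m².
κ = Cd/(ε₀A) = 4.01×10⁻¹⁰ × 1.73×10⁻⁴ / (8.85×10⁻¹² × 1.45×10⁻³) = 5.40.

κ ≈ 5.40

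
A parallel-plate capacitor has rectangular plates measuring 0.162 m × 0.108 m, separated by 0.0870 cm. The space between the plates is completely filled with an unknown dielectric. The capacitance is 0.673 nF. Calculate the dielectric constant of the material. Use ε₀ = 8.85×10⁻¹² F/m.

κ ≈ 3.78

A = 0.162 × 0.108 m² = 1.75×10⁻² m².
κ = Cd/(ε₀A) = 6.73×10⁻¹⁰ × 8.70×10⁻⁴ / (8.85×10⁻¹² × 1.75×10⁻²) = 3.78.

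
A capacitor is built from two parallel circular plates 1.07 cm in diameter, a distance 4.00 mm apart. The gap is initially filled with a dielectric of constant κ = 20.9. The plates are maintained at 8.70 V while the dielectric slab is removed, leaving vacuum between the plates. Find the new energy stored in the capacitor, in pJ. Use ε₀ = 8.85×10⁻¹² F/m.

A = π(1.07/2 cm)² = 8.99×10⁻⁵ m².
Initially C₁ = κε₀A/d = 20.9 × 8.85×10⁻¹² × 8.99×10⁻⁵ / 4.00×10⁻³ = 4.16×10⁻¹² F.
U₁ = 1.57×10⁻¹⁰ J.
Battery connected ⇒ V is held fixed. C₂ = 0.0478 C₁ and U = ½CV², so U₂/U₁ = C₂/C₁ = 0.0478.
U₂ = 0.0478 × 1.57×10⁻¹⁰ = 7.53×10⁻¹² J.

U ≈ 7.53 pJ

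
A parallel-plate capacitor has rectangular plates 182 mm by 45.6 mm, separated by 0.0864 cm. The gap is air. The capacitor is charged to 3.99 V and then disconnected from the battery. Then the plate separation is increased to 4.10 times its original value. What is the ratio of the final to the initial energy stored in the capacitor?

Isolated ⇒ Q is held fixed.
C₂ = 0.244 C₁ and U = Q²/(2C), so U₂/U₁ = C₁/C₂ = 4.10.

U₂/U₁ ≈ 4.10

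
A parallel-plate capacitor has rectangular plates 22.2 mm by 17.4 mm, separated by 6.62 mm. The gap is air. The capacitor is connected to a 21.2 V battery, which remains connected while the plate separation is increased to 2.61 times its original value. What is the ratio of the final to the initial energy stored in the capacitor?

Battery connected ⇒ V is held fixed.
C₂ = 0.383 C₁ and U = ½CV², so U₂/U₁ = C₂/C₁ = 0.383.

0.383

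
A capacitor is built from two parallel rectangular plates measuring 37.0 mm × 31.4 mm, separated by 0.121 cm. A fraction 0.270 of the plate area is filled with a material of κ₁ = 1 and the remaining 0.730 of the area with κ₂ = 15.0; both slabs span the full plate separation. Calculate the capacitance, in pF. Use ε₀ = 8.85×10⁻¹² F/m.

A = 37.0 × 31.4 mm² = 1.16×10⁻³ m².
Side-by-side slabs ⇒ two capacitors in parallel, each spanning the full gap.
C₁ = κ₁ε₀A₁/d = 1.00 × 8.85×10⁻¹² × 3.14×10⁻⁴ / 1.21×10⁻³ = 2.29×10⁻¹² F.
C₂ = κ₂ε₀A₂/d = 15.0 × 8.85×10⁻¹² × 8.48×10⁻⁴ / 1.21×10⁻³ = 9.30×10⁻¹¹ F.
C = C₁ + C₂ = 9.53×10⁻¹¹ F.

95.3 pF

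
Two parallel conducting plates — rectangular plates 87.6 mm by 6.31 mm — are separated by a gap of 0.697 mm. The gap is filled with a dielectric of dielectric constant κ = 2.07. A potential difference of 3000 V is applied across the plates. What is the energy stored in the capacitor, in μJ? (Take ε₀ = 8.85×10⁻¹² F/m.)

65.4 μJ

A = 87.6 × 6.31 mm² = 5.53×10⁻⁴ m².
C = κε₀A/d = 2.07 × 8.85×10⁻¹² × 5.53×10⁻⁴ / 6.97×10⁻⁴ = 1.45×10⁻¹¹ F.
U = ½CV² = ½ × 1.45×10⁻¹¹ × (3000)² = 6.54×10⁻⁵ J.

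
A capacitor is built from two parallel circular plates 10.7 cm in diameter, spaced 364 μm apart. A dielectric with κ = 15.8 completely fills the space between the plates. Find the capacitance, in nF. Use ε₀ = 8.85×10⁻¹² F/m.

C ≈ 3.45 nF

A = π(10.7/2 cm)² = 8.99×10⁻³ m².
C = κε₀A/d = 15.8 × 8.85×10⁻¹² × 8.99×10⁻³ / 3.64×10⁻⁴ = 3.45×10⁻⁹ F.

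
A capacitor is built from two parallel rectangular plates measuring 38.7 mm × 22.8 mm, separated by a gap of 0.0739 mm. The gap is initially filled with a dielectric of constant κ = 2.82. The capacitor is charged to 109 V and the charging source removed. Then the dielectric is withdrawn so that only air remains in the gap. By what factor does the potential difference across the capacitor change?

2.82

Isolated ⇒ Q is held fixed.
C₂ = 0.355 C₁ and V = Q/C, so V₂/V₁ = C₁/C₂ = 2.82.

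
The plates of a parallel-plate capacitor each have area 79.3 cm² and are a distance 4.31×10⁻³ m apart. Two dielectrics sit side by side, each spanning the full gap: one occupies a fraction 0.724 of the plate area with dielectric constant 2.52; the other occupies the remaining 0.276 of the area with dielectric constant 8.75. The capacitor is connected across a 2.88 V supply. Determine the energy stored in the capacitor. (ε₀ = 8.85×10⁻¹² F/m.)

286 pJ

A = 79.3 cm² = 7.93×10⁻³ m².
Side-by-side slabs ⇒ two capacitors in parallel, each spanning the full gap.
C₁ = κ₁ε₀A₁/d = 2.52 × 8.85×10⁻¹² × 5.74×10⁻³ / 4.31×10⁻³ = 2.97×10⁻¹¹ F.
C₂ = κ₂ε₀A₂/d = 8.75 × 8.85×10⁻¹² × 2.19×10⁻³ / 4.31×10⁻³ = 3.93×10⁻¹¹ F.
C = C₁ + C₂ = 6.90×10⁻¹¹ F.
U = ½CV² = ½ × 6.90×10⁻¹¹ × (2.88)² = 2.86×10⁻¹⁰ J.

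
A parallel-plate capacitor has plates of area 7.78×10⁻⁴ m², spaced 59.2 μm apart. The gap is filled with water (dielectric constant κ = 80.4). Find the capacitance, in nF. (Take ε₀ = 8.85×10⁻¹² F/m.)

C ≈ 9.35 nF

C = κε₀A/d = 80.4 × 8.85×10⁻¹² × 7.78×10⁻⁴ / 5.92×10⁻⁵ = 9.35×10⁻⁹ F.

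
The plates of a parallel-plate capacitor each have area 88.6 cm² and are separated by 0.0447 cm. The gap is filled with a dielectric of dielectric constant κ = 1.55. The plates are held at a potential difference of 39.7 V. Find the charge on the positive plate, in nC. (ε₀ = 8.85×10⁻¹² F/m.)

A = 88.6 cm² = 8.86×10⁻³ m².
C = κε₀A/d = 1.55 × 8.85×10⁻¹² × 8.86×10⁻³ / 4.47×10⁻⁴ = 2.72×10⁻¹⁰ F.
Q = CV = 2.72×10⁻¹⁰ × 39.7 = 1.08×10⁻⁸ C.

Q ≈ 10.8 nC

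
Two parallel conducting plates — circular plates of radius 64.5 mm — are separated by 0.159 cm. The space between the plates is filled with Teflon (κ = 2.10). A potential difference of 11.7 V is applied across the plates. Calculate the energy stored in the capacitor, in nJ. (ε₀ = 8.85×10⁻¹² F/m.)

U ≈ 10.5 nJ

A = π(64.5 mm)² = 1.31×10⁻² m².
C = κε₀A/d = 2.10 × 8.85×10⁻¹² × 1.31×10⁻² / 1.59×10⁻³ = 1.53×10⁻¹⁰ F.
U = ½CV² = ½ × 1.53×10⁻¹⁰ × (11.7)² = 1.05×10⁻⁸ J.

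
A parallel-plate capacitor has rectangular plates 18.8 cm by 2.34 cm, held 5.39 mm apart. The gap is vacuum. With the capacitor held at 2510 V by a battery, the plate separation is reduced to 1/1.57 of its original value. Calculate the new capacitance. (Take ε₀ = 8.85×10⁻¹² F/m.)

C ≈ 11.3 pF

A = 18.8 × 2.34 cm² = 4.40×10⁻³ m².
Initially C₁ = ε₀A/d = 8.85×10⁻¹² × 4.40×10⁻³ / 5.39×10⁻³ = 7.22×10⁻¹² F.
C = ε₀A/d scales as 1/d, so C₂/C₁ = d₁/d₂ = 1.57.
C₂ = 1.57 × 7.22×10⁻¹² = 1.13×10⁻¹¹ F.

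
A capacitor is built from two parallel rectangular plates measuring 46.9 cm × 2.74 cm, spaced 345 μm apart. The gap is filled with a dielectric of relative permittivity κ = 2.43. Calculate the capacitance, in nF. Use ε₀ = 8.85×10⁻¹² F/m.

0.801 nF

A = 46.9 × 2.74 cm² = 1.29×10⁻² m².
C = κε₀A/d = 2.43 × 8.85×10⁻¹² × 1.29×10⁻² / 3.45×10⁻⁴ = 8.01×10⁻¹⁰ F.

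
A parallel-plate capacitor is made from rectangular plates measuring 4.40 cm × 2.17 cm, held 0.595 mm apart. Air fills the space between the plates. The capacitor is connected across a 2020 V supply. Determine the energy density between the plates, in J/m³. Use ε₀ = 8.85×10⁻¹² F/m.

E = V/d = 2020 / 5.95×10⁻⁴ = 3.39×10⁶ V/m.
u = ½ε₀E² = ½ × 8.85×10⁻¹² × (3.39×10⁶)² = 51.0 J/m³.

u ≈ 51.0 J/m³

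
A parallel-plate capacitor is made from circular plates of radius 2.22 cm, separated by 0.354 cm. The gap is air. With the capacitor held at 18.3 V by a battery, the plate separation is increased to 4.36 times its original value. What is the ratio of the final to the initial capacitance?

C₂/C₁ ≈ 0.229

C = ε₀A/d scales as 1/d, so C₂/C₁ = d₁/d₂ = 1/4.36 = 0.229.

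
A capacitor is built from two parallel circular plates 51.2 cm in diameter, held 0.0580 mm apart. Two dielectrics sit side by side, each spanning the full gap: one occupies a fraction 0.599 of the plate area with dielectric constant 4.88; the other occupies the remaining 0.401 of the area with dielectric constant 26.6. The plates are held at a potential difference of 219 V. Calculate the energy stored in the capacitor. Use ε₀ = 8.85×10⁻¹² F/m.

U ≈ 10.2 mJ

A = π(51.2/2 cm)² = 0.206 m².
Side-by-side slabs ⇒ two capacitors in parallel, each spanning the full gap.
C₁ = κ₁ε₀A₁/d = 4.88 × 8.85×10⁻¹² × 0.123 / 5.80×10⁻⁵ = 9.18×10⁻⁸ F.
C₂ = κ₂ε₀A₂/d = 26.6 × 8.85×10⁻¹² × 8.26×10⁻² / 5.80×10⁻⁵ = 3.35×10⁻⁷ F.
C = C₁ + C₂ = 4.27×10⁻⁷ F.
U = ½CV² = ½ × 4.27×10⁻⁷ × (219)² = 1.02×10⁻² J.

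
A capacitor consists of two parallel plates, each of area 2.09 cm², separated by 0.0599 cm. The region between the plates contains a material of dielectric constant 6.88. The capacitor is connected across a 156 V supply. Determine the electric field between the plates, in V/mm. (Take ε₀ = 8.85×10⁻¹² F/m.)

260 V/mm

E = V/d = 156 / 5.99×10⁻⁴ = 2.60×10⁵ V/m.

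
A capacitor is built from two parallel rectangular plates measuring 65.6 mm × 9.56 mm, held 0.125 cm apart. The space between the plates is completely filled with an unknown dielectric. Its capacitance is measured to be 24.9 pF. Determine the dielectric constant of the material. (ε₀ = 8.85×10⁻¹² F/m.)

κ ≈ 5.61

A = 65.6 × 9.56 mm² = 6.27×10⁻⁴ m².
κ = Cd/(ε₀A) = 2.49×10⁻¹¹ × 1.25×10⁻³ / (8.85×10⁻¹² × 6.27×10⁻⁴) = 5.61.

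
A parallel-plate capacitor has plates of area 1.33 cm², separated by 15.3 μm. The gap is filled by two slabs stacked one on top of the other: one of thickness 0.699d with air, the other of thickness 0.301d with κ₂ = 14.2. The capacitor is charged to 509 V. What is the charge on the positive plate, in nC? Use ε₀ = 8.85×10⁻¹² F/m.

A = 1.33 cm² = 1.33×10⁻⁴ m².
Stacked slabs ⇒ two capacitors in series, each with the full plate area.
C₁ = κ₁ε₀A/d₁ = 1.00 × 8.85×10⁻¹² × 1.33×10⁻⁴ / 1.07×10⁻⁵ = 1.10×10⁻¹⁰ F.
C₂ = κ₂ε₀A/d₂ = 14.2 × 8.85×10⁻¹² × 1.33×10⁻⁴ / 4.61×10⁻⁶ = 3.63×10⁻⁹ F.
C = (1/C₁ + 1/C₂)⁻¹ = 1.07×10⁻¹⁰ F.
Q = CV = 1.07×10⁻¹⁰ × 509 = 5.44×10⁻⁸ C.

Q ≈ 54.4 nC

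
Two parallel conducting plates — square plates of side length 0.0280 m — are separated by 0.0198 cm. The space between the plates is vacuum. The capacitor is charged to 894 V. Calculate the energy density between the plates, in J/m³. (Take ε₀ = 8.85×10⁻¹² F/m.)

u ≈ 90.2 J/m³

E = V/d = 894 / 1.98×10⁻⁴ = 4.52×10⁶ V/m.
u = ½ε₀E² = ½ × 8.85×10⁻¹² × (4.52×10⁶)² = 90.2 J/m³.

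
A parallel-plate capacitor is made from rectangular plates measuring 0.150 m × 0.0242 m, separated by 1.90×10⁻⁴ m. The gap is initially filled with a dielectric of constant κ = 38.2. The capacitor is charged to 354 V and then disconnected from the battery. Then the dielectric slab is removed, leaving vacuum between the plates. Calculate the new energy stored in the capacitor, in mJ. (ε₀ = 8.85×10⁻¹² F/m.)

A = 0.150 × 0.0242 m² = 3.63×10⁻³ m².
Initially C₁ = κε₀A/d = 38.2 × 8.85×10⁻¹² × 3.63×10⁻³ / 1.90×10⁻⁴ = 6.46×10⁻⁹ F.
U₁ = 4.05×10⁻⁴ J.
Isolated ⇒ Q is held fixed. C₂ = 0.0262 C₁ and U = Q²/(2C), so U₂/U₁ = C₁/C₂ = 38.2.
U₂ = 38.2 × 4.05×10⁻⁴ = 1.55×10⁻² J.

15.5 mJ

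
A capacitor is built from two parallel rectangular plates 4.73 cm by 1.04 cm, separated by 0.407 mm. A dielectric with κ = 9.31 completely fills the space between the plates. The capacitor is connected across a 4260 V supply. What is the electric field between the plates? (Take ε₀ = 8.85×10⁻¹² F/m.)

E = V/d = 4260 / 4.07×10⁻⁴ = 1.05×10⁷ V/m.

10.5 MV/m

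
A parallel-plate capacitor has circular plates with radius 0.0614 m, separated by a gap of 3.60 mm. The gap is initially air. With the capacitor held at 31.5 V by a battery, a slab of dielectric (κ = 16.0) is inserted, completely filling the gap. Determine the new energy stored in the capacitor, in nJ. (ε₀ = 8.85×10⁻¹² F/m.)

U ≈ 231 nJ

A = π(0.0614 m)² = 1.18×10⁻² m².
Initially C₁ = ε₀A/d = 8.85×10⁻¹² × 1.18×10⁻² / 3.60×10⁻³ = 2.91×10⁻¹¹ F.
U₁ = 1.44×10⁻⁸ J.
Battery connected ⇒ V is held fixed. C₂ = 16.0 C₁ and U = ½CV², so U₂/U₁ = C₂/C₁ = 16.0.
U₂ = 16.0 × 1.44×10⁻⁸ = 2.31×10⁻⁷ J.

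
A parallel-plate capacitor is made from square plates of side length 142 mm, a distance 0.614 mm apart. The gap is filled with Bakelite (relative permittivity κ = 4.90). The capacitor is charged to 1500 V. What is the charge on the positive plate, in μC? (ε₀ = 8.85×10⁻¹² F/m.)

A = (142 mm)² = 2.02×10⁻² m².
C = κε₀A/d = 4.90 × 8.85×10⁻¹² × 2.02×10⁻² / 6.14×10⁻⁴ = 1.42×10⁻⁹ F.
Q = CV = 1.42×10⁻⁹ × 1500 = 2.14×10⁻⁶ C.

Q ≈ 2.14 μC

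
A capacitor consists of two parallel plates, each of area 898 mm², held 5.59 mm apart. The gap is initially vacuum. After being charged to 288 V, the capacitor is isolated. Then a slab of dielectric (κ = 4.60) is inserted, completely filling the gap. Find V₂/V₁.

Isolated ⇒ Q is held fixed.
C₂ = 4.60 C₁ and V = Q/C, so V₂/V₁ = C₁/C₂ = 0.217.

V₂/V₁ ≈ 0.217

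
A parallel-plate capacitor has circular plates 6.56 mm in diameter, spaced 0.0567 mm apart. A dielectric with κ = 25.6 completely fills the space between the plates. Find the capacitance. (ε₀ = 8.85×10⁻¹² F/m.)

135 pF

A = π(6.56/2 mm)² = 3.38×10⁻⁵ m².
C = κε₀A/d = 25.6 × 8.85×10⁻¹² × 3.38×10⁻⁵ / 5.67×10⁻⁵ = 1.35×10⁻¹⁰ F.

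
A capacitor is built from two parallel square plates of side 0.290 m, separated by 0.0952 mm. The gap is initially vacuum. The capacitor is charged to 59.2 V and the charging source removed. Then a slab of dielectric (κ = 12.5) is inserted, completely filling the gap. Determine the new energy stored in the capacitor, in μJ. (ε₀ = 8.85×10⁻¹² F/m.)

A = (0.290 m)² = 8.41×10⁻² m².
Initially C₁ = ε₀A/d = 8.85×10⁻¹² × 8.41×10⁻² / 9.52×10⁻⁵ = 7.82×10⁻⁹ F.
U₁ = 1.37×10⁻⁵ J.
Isolated ⇒ Q is held fixed. C₂ = 12.5 C₁ and U = Q²/(2C), so U₂/U₁ = C₁/C₂ = 0.0800.
U₂ = 0.0800 × 1.37×10⁻⁵ = 1.10×10⁻⁶ J.

U ≈ 1.10 μJ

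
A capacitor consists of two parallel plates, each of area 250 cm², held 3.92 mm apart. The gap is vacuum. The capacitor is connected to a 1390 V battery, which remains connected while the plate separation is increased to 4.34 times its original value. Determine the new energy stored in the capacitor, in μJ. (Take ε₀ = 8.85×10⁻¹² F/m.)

A = 250 cm² = 2.50×10⁻² m².
Initially C₁ = ε₀A/d = 8.85×10⁻¹² × 2.50×10⁻² / 3.92×10⁻³ = 5.64×10⁻¹¹ F.
U₁ = 5.45×10⁻⁵ J.
Battery connected ⇒ V is held fixed. C₂ = 0.230 C₁ and U = ½CV², so U₂/U₁ = C₂/C₁ = 0.230.
U₂ = 0.230 × 5.45×10⁻⁵ = 1.26×10⁻⁵ J.

U ≈ 12.6 μJ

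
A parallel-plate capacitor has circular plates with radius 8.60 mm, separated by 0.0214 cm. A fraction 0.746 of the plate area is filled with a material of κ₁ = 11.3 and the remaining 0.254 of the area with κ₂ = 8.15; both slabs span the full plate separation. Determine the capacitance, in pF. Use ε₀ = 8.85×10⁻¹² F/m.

C ≈ 101 pF

A = π(8.60 mm)² = 2.32×10⁻⁴ m².
Side-by-side slabs ⇒ two capacitors in parallel, each spanning the full gap.
C₁ = κ₁ε₀A₁/d = 11.3 × 8.85×10⁻¹² × 1.73×10⁻⁴ / 2.14×10⁻⁴ = 8.10×10⁻¹¹ F.
C₂ = κ₂ε₀A₂/d = 8.15 × 8.85×10⁻¹² × 5.90×10⁻⁵ / 2.14×10⁻⁴ = 1.99×10⁻¹¹ F.
C = C₁ + C₂ = 1.01×10⁻¹⁰ F.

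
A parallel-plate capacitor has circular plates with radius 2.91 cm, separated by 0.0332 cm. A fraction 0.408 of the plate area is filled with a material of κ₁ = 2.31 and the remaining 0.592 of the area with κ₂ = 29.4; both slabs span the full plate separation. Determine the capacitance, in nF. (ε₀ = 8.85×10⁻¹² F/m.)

A = π(2.91 cm)² = 2.66×10⁻³ m².
Side-by-side slabs ⇒ two capacitors in parallel, each spanning the full gap.
C₁ = κ₁ε₀A₁/d = 2.31 × 8.85×10⁻¹² × 1.09×10⁻³ / 3.32×10⁻⁴ = 6.68×10⁻¹¹ F.
C₂ = κ₂ε₀A₂/d = 29.4 × 8.85×10⁻¹² × 1.57×10⁻³ / 3.32×10⁻⁴ = 1.23×10⁻⁹ F.
C = C₁ + C₂ = 1.30×10⁻⁹ F.

C ≈ 1.30 nF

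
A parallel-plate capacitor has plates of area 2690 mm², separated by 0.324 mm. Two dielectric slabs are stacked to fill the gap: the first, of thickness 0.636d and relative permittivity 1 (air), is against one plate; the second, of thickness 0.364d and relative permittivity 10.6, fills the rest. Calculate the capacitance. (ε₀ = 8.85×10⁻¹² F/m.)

110 pF

A = 2690 mm² = 2.69×10⁻³ m².
Stacked slabs ⇒ two capacitors in series, each with the full plate area.
C₁ = κ₁ε₀A/d₁ = 1.00 × 8.85×10⁻¹² × 2.69×10⁻³ / 2.06×10⁻⁴ = 1.16×10⁻¹⁰ F.
C₂ = κ₂ε₀A/d₂ = 10.6 × 8.85×10⁻¹² × 2.69×10⁻³ / 1.18×10⁻⁴ = 2.14×10⁻⁹ F.
C = (1/C₁ + 1/C₂)⁻¹ = 1.10×10⁻¹⁰ F.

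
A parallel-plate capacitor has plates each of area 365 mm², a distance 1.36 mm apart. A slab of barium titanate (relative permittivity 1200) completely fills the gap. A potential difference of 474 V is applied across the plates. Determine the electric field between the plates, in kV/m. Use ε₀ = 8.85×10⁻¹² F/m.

E = V/d = 474 / 1.36×10⁻³ = 3.49×10⁵ V/m.

E ≈ 349 kV/m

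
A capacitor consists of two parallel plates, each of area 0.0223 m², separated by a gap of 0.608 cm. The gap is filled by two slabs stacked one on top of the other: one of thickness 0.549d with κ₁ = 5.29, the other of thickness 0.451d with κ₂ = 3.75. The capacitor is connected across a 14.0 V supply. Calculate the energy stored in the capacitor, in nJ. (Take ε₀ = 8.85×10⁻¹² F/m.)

14.2 nJ

Stacked slabs ⇒ two capacitors in series, each with the full plate area.
C₁ = κ₁ε₀A/d₁ = 5.29 × 8.85×10⁻¹² × 2.23×10⁻² / 3.34×10⁻³ = 3.13×10⁻¹⁰ F.
C₂ = κ₂ε₀A/d₂ = 3.75 × 8.85×10⁻¹² × 2.23×10⁻² / 2.74×10⁻³ = 2.70×10⁻¹⁰ F.
C = (1/C₁ + 1/C₂)⁻¹ = 1.45×10⁻¹⁰ F.
U = ½CV² = ½ × 1.45×10⁻¹⁰ × (14.0)² = 1.42×10⁻⁸ J.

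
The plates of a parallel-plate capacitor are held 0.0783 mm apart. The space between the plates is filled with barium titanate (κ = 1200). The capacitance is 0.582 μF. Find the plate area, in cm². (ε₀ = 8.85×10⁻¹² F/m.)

A = Cd/(κε₀) = 5.82×10⁻⁷ × 7.83×10⁻⁵ / (1200 × 8.85×10⁻¹²) = 4.29×10⁻³ m².

42.9 cm²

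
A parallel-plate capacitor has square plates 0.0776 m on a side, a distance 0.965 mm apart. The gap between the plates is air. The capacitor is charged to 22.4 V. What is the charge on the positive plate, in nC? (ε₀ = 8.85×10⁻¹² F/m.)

A = (0.0776 m)² = 6.02×10⁻³ m².
C = ε₀A/d = 8.85×10⁻¹² × 6.02×10⁻³ / 9.65×10⁻⁴ = 5.52×10⁻¹¹ F.
Q = CV = 5.52×10⁻¹¹ × 22.4 = 1.24×10⁻⁹ C.

Q ≈ 1.24 nC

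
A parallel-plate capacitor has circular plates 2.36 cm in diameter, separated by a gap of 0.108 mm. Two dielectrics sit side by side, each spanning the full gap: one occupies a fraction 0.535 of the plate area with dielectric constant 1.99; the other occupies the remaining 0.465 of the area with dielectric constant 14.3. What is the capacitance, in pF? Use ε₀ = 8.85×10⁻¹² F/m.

A = π(2.36/2 cm)² = 4.37×10⁻⁴ m².
Side-by-side slabs ⇒ two capacitors in parallel, each spanning the full gap.
C₁ = κ₁ε₀A₁/d = 1.99 × 8.85×10⁻¹² × 2.34×10⁻⁴ / 1.08×10⁻⁴ = 3.82×10⁻¹¹ F.
C₂ = κ₂ε₀A₂/d = 14.3 × 8.85×10⁻¹² × 2.03×10⁻⁴ / 1.08×10⁻⁴ = 2.38×10⁻¹⁰ F.
C = C₁ + C₂ = 2.77×10⁻¹⁰ F.

C ≈ 277 pF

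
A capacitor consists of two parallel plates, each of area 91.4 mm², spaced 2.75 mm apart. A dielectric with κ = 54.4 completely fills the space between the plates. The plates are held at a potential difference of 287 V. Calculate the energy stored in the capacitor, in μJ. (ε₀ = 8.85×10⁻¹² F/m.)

0.659 μJ

A = 91.4 mm² = 9.14×10⁻⁵ m².
C = κε₀A/d = 54.4 × 8.85×10⁻¹² × 9.14×10⁻⁵ / 2.75×10⁻³ = 1.60×10⁻¹¹ F.
U = ½CV² = ½ × 1.60×10⁻¹¹ × (287)² = 6.59×10⁻⁷ J.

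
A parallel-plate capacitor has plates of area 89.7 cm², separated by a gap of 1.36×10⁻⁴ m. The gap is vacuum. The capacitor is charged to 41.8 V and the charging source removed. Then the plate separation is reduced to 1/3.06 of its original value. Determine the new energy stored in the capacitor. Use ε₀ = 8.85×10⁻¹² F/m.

U ≈ 167 nJ

A = 89.7 cm² = 8.97×10⁻³ m².
Initially C₁ = ε₀A/d = 8.85×10⁻¹² × 8.97×10⁻³ / 1.36×10⁻⁴ = 5.84×10⁻¹⁰ F.
U₁ = 5.10×10⁻⁷ J.
Isolated ⇒ Q is held fixed. C₂ = 3.06 C₁ and U = Q²/(2C), so U₂/U₁ = C₁/C₂ = 0.327.
U₂ = 0.327 × 5.10×10⁻⁷ = 1.67×10⁻⁷ J.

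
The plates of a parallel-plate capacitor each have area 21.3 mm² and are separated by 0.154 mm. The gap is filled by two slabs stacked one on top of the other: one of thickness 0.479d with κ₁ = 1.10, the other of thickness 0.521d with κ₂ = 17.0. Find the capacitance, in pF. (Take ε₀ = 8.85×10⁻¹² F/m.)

C ≈ 2.63 pF

A = 21.3 mm² = 2.13×10⁻⁵ m².
Stacked slabs ⇒ two capacitors in series, each with the full plate area.
C₁ = κ₁ε₀A/d₁ = 1.10 × 8.85×10⁻¹² × 2.13×10⁻⁵ / 7.38×10⁻⁵ = 2.81×10⁻¹² F.
C₂ = κ₂ε₀A/d₂ = 17.0 × 8.85×10⁻¹² × 2.13×10⁻⁵ / 8.02×10⁻⁵ = 3.99×10⁻¹¹ F.
C = (1/C₁ + 1/C₂)⁻¹ = 2.63×10⁻¹² F.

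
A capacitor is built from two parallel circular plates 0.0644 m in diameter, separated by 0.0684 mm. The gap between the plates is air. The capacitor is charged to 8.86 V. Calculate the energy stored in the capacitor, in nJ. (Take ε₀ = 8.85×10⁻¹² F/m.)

A = π(0.0644/2 m)² = 3.26×10⁻³ m².
C = ε₀A/d = 8.85×10⁻¹² × 3.26×10⁻³ / 6.84×10⁻⁵ = 4.21×10⁻¹⁰ F.
U = ½CV² = ½ × 4.21×10⁻¹⁰ × (8.86)² = 1.65×10⁻⁸ J.

U ≈ 16.5 nJ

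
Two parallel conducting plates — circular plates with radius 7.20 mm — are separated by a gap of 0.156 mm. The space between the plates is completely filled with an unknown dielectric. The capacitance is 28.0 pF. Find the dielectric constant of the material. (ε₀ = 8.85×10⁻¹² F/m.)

κ ≈ 3.03

A = π(7.20 mm)² = 1.63×10⁻⁴ m².
κ = Cd/(ε₀A) = 2.80×10⁻¹¹ × 1.56×10⁻⁴ / (8.85×10⁻¹² × 1.63×10⁻⁴) = 3.03.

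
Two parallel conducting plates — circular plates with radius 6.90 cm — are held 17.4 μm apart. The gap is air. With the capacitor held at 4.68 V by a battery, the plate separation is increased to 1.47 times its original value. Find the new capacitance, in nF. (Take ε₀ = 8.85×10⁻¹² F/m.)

A = π(6.90 cm)² = 1.50×10⁻² m².
Initially C₁ = ε₀A/d = 8.85×10⁻¹² × 1.50×10⁻² / 1.74×10⁻⁵ = 7.61×10⁻⁹ F.
C = ε₀A/d scales as 1/d, so C₂/C₁ = d₁/d₂ = 1/1.47 = 0.680.
C₂ = 0.680 × 7.61×10⁻⁹ = 5.18×10⁻⁹ F.

5.18 nF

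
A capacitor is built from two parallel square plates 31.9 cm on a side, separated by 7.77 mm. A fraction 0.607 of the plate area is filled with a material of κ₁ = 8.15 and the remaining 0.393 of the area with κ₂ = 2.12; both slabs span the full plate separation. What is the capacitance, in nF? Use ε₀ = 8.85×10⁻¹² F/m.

A = (31.9 cm)² = 0.102 m².
Side-by-side slabs ⇒ two capacitors in parallel, each spanning the full gap.
C₁ = κ₁ε₀A₁/d = 8.15 × 8.85×10⁻¹² × 6.18×10⁻² / 7.77×10⁻³ = 5.73×10⁻¹⁰ F.
C₂ = κ₂ε₀A₂/d = 2.12 × 8.85×10⁻¹² × 4.00×10⁻² / 7.77×10⁻³ = 9.66×10⁻¹¹ F.
C = C₁ + C₂ = 6.70×10⁻¹⁰ F.

0.670 nF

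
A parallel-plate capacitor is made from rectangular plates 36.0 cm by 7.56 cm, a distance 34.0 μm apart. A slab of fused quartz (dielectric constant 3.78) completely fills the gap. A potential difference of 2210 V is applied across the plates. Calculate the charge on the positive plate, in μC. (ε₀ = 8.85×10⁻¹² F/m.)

A = 36.0 × 7.56 cm² = 2.72×10⁻² m².
C = κε₀A/d = 3.78 × 8.85×10⁻¹² × 2.72×10⁻² / 3.40×10⁻⁵ = 2.68×10⁻⁸ F.
Q = CV = 2.68×10⁻⁸ × 2210 = 5.92×10⁻⁵ C.

Q ≈ 59.2 μC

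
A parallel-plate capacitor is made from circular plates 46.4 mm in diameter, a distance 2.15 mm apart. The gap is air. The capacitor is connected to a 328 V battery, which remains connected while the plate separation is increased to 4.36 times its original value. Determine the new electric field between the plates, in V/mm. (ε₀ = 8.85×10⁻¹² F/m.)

A = π(46.4/2 mm)² = 1.69×10⁻³ m².
Initially C₁ = ε₀A/d = 8.85×10⁻¹² × 1.69×10⁻³ / 2.15×10⁻³ = 6.96×10⁻¹² F.
E₁ = 1.53×10⁵ V/m.
Battery connected ⇒ V is held fixed. E = V/d, so E₂/E₁ = d₁/d₂ = 0.229.
E₂ = 0.229 × 1.53×10⁵ = 3.50×10⁴ V/m.

E ≈ 35.0 V/mm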